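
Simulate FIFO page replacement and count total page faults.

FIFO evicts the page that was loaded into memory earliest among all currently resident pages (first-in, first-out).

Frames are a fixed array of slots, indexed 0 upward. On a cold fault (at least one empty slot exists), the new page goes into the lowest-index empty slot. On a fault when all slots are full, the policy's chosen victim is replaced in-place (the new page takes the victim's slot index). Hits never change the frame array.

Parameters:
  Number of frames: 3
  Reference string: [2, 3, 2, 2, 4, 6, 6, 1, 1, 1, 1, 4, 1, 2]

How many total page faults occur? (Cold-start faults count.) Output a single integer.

Answer: 6

Derivation:
Step 0: ref 2 → FAULT, frames=[2,-,-]
Step 1: ref 3 → FAULT, frames=[2,3,-]
Step 2: ref 2 → HIT, frames=[2,3,-]
Step 3: ref 2 → HIT, frames=[2,3,-]
Step 4: ref 4 → FAULT, frames=[2,3,4]
Step 5: ref 6 → FAULT (evict 2), frames=[6,3,4]
Step 6: ref 6 → HIT, frames=[6,3,4]
Step 7: ref 1 → FAULT (evict 3), frames=[6,1,4]
Step 8: ref 1 → HIT, frames=[6,1,4]
Step 9: ref 1 → HIT, frames=[6,1,4]
Step 10: ref 1 → HIT, frames=[6,1,4]
Step 11: ref 4 → HIT, frames=[6,1,4]
Step 12: ref 1 → HIT, frames=[6,1,4]
Step 13: ref 2 → FAULT (evict 4), frames=[6,1,2]
Total faults: 6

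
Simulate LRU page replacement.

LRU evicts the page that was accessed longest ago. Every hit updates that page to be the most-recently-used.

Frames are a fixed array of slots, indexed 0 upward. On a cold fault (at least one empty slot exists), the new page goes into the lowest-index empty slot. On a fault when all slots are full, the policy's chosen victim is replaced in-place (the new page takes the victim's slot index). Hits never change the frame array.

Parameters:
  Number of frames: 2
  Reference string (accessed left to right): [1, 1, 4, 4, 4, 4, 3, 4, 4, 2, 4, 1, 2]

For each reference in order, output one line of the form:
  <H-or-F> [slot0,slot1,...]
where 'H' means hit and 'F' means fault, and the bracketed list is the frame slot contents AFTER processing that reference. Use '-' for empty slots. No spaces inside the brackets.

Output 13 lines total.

F [1,-]
H [1,-]
F [1,4]
H [1,4]
H [1,4]
H [1,4]
F [3,4]
H [3,4]
H [3,4]
F [2,4]
H [2,4]
F [1,4]
F [1,2]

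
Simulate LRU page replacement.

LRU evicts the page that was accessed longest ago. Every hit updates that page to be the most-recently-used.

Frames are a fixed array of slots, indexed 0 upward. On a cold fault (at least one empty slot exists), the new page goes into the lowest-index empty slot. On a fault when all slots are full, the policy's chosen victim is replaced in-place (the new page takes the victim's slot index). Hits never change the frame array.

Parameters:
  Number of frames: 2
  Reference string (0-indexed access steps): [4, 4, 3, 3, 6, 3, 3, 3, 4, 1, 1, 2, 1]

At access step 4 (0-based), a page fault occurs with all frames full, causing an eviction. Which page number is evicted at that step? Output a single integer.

Answer: 4

Derivation:
Step 0: ref 4 -> FAULT, frames=[4,-]
Step 1: ref 4 -> HIT, frames=[4,-]
Step 2: ref 3 -> FAULT, frames=[4,3]
Step 3: ref 3 -> HIT, frames=[4,3]
Step 4: ref 6 -> FAULT, evict 4, frames=[6,3]
At step 4: evicted page 4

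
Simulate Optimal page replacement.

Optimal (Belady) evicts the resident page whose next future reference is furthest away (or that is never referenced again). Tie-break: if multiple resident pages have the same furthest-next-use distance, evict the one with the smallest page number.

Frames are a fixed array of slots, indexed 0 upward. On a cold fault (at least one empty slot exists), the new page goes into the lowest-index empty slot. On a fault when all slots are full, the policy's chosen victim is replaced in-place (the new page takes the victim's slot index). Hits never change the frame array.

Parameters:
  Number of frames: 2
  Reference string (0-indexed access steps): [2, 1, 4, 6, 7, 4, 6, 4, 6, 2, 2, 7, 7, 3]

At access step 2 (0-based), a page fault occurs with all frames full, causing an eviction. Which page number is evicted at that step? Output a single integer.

Step 0: ref 2 -> FAULT, frames=[2,-]
Step 1: ref 1 -> FAULT, frames=[2,1]
Step 2: ref 4 -> FAULT, evict 1, frames=[2,4]
At step 2: evicted page 1

Answer: 1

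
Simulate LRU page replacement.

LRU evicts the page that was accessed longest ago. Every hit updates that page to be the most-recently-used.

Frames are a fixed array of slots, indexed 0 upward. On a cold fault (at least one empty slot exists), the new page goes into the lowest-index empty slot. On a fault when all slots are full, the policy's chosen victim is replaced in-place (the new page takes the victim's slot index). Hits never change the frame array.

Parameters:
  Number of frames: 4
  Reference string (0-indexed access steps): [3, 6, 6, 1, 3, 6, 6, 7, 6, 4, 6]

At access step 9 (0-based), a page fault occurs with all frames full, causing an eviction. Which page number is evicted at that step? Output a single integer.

Answer: 1

Derivation:
Step 0: ref 3 -> FAULT, frames=[3,-,-,-]
Step 1: ref 6 -> FAULT, frames=[3,6,-,-]
Step 2: ref 6 -> HIT, frames=[3,6,-,-]
Step 3: ref 1 -> FAULT, frames=[3,6,1,-]
Step 4: ref 3 -> HIT, frames=[3,6,1,-]
Step 5: ref 6 -> HIT, frames=[3,6,1,-]
Step 6: ref 6 -> HIT, frames=[3,6,1,-]
Step 7: ref 7 -> FAULT, frames=[3,6,1,7]
Step 8: ref 6 -> HIT, frames=[3,6,1,7]
Step 9: ref 4 -> FAULT, evict 1, frames=[3,6,4,7]
At step 9: evicted page 1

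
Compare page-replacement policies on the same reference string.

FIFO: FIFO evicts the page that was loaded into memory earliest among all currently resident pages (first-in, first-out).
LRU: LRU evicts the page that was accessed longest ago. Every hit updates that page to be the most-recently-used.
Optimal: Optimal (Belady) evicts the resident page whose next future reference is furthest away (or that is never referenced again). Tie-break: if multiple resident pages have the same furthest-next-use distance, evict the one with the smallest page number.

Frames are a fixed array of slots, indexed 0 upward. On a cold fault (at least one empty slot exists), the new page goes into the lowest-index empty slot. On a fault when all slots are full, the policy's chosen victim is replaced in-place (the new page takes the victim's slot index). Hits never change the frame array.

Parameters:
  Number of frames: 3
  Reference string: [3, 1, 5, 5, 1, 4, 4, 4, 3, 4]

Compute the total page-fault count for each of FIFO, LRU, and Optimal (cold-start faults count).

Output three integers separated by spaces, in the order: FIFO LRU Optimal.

Answer: 5 5 4

Derivation:
--- FIFO ---
  step 0: ref 3 -> FAULT, frames=[3,-,-] (faults so far: 1)
  step 1: ref 1 -> FAULT, frames=[3,1,-] (faults so far: 2)
  step 2: ref 5 -> FAULT, frames=[3,1,5] (faults so far: 3)
  step 3: ref 5 -> HIT, frames=[3,1,5] (faults so far: 3)
  step 4: ref 1 -> HIT, frames=[3,1,5] (faults so far: 3)
  step 5: ref 4 -> FAULT, evict 3, frames=[4,1,5] (faults so far: 4)
  step 6: ref 4 -> HIT, frames=[4,1,5] (faults so far: 4)
  step 7: ref 4 -> HIT, frames=[4,1,5] (faults so far: 4)
  step 8: ref 3 -> FAULT, evict 1, frames=[4,3,5] (faults so far: 5)
  step 9: ref 4 -> HIT, frames=[4,3,5] (faults so far: 5)
  FIFO total faults: 5
--- LRU ---
  step 0: ref 3 -> FAULT, frames=[3,-,-] (faults so far: 1)
  step 1: ref 1 -> FAULT, frames=[3,1,-] (faults so far: 2)
  step 2: ref 5 -> FAULT, frames=[3,1,5] (faults so far: 3)
  step 3: ref 5 -> HIT, frames=[3,1,5] (faults so far: 3)
  step 4: ref 1 -> HIT, frames=[3,1,5] (faults so far: 3)
  step 5: ref 4 -> FAULT, evict 3, frames=[4,1,5] (faults so far: 4)
  step 6: ref 4 -> HIT, frames=[4,1,5] (faults so far: 4)
  step 7: ref 4 -> HIT, frames=[4,1,5] (faults so far: 4)
  step 8: ref 3 -> FAULT, evict 5, frames=[4,1,3] (faults so far: 5)
  step 9: ref 4 -> HIT, frames=[4,1,3] (faults so far: 5)
  LRU total faults: 5
--- Optimal ---
  step 0: ref 3 -> FAULT, frames=[3,-,-] (faults so far: 1)
  step 1: ref 1 -> FAULT, frames=[3,1,-] (faults so far: 2)
  step 2: ref 5 -> FAULT, frames=[3,1,5] (faults so far: 3)
  step 3: ref 5 -> HIT, frames=[3,1,5] (faults so far: 3)
  step 4: ref 1 -> HIT, frames=[3,1,5] (faults so far: 3)
  step 5: ref 4 -> FAULT, evict 1, frames=[3,4,5] (faults so far: 4)
  step 6: ref 4 -> HIT, frames=[3,4,5] (faults so far: 4)
  step 7: ref 4 -> HIT, frames=[3,4,5] (faults so far: 4)
  step 8: ref 3 -> HIT, frames=[3,4,5] (faults so far: 4)
  step 9: ref 4 -> HIT, frames=[3,4,5] (faults so far: 4)
  Optimal total faults: 4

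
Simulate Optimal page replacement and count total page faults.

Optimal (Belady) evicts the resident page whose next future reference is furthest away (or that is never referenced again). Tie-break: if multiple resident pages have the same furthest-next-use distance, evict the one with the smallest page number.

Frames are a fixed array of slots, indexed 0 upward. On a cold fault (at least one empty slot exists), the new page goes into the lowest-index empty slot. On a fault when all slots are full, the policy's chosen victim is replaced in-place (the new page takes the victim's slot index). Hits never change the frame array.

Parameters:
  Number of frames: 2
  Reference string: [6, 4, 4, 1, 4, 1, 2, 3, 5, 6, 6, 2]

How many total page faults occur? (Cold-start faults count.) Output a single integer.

Answer: 7

Derivation:
Step 0: ref 6 → FAULT, frames=[6,-]
Step 1: ref 4 → FAULT, frames=[6,4]
Step 2: ref 4 → HIT, frames=[6,4]
Step 3: ref 1 → FAULT (evict 6), frames=[1,4]
Step 4: ref 4 → HIT, frames=[1,4]
Step 5: ref 1 → HIT, frames=[1,4]
Step 6: ref 2 → FAULT (evict 1), frames=[2,4]
Step 7: ref 3 → FAULT (evict 4), frames=[2,3]
Step 8: ref 5 → FAULT (evict 3), frames=[2,5]
Step 9: ref 6 → FAULT (evict 5), frames=[2,6]
Step 10: ref 6 → HIT, frames=[2,6]
Step 11: ref 2 → HIT, frames=[2,6]
Total faults: 7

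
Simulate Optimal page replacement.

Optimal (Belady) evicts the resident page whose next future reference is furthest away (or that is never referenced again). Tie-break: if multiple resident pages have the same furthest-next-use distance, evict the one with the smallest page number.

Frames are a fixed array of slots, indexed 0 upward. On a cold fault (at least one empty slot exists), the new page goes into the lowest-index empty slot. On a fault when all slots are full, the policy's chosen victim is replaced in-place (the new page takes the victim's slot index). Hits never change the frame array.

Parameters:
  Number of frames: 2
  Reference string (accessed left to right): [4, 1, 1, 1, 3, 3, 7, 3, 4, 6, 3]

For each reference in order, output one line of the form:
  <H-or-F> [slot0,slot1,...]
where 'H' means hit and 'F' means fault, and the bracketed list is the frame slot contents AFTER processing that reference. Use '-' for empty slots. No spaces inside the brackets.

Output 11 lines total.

F [4,-]
F [4,1]
H [4,1]
H [4,1]
F [4,3]
H [4,3]
F [7,3]
H [7,3]
F [4,3]
F [6,3]
H [6,3]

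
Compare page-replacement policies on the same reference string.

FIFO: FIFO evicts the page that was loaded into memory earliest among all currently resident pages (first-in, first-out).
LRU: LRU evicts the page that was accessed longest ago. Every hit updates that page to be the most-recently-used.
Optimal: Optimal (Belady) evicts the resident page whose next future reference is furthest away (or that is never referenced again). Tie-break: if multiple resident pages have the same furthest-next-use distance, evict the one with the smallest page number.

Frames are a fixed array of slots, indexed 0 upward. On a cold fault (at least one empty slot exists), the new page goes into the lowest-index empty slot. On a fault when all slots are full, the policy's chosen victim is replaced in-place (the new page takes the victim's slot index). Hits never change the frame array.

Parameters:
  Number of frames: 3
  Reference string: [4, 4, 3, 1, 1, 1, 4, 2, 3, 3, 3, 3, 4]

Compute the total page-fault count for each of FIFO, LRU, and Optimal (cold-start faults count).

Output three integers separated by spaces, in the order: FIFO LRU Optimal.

Answer: 5 5 4

Derivation:
--- FIFO ---
  step 0: ref 4 -> FAULT, frames=[4,-,-] (faults so far: 1)
  step 1: ref 4 -> HIT, frames=[4,-,-] (faults so far: 1)
  step 2: ref 3 -> FAULT, frames=[4,3,-] (faults so far: 2)
  step 3: ref 1 -> FAULT, frames=[4,3,1] (faults so far: 3)
  step 4: ref 1 -> HIT, frames=[4,3,1] (faults so far: 3)
  step 5: ref 1 -> HIT, frames=[4,3,1] (faults so far: 3)
  step 6: ref 4 -> HIT, frames=[4,3,1] (faults so far: 3)
  step 7: ref 2 -> FAULT, evict 4, frames=[2,3,1] (faults so far: 4)
  step 8: ref 3 -> HIT, frames=[2,3,1] (faults so far: 4)
  step 9: ref 3 -> HIT, frames=[2,3,1] (faults so far: 4)
  step 10: ref 3 -> HIT, frames=[2,3,1] (faults so far: 4)
  step 11: ref 3 -> HIT, frames=[2,3,1] (faults so far: 4)
  step 12: ref 4 -> FAULT, evict 3, frames=[2,4,1] (faults so far: 5)
  FIFO total faults: 5
--- LRU ---
  step 0: ref 4 -> FAULT, frames=[4,-,-] (faults so far: 1)
  step 1: ref 4 -> HIT, frames=[4,-,-] (faults so far: 1)
  step 2: ref 3 -> FAULT, frames=[4,3,-] (faults so far: 2)
  step 3: ref 1 -> FAULT, frames=[4,3,1] (faults so far: 3)
  step 4: ref 1 -> HIT, frames=[4,3,1] (faults so far: 3)
  step 5: ref 1 -> HIT, frames=[4,3,1] (faults so far: 3)
  step 6: ref 4 -> HIT, frames=[4,3,1] (faults so far: 3)
  step 7: ref 2 -> FAULT, evict 3, frames=[4,2,1] (faults so far: 4)
  step 8: ref 3 -> FAULT, evict 1, frames=[4,2,3] (faults so far: 5)
  step 9: ref 3 -> HIT, frames=[4,2,3] (faults so far: 5)
  step 10: ref 3 -> HIT, frames=[4,2,3] (faults so far: 5)
  step 11: ref 3 -> HIT, frames=[4,2,3] (faults so far: 5)
  step 12: ref 4 -> HIT, frames=[4,2,3] (faults so far: 5)
  LRU total faults: 5
--- Optimal ---
  step 0: ref 4 -> FAULT, frames=[4,-,-] (faults so far: 1)
  step 1: ref 4 -> HIT, frames=[4,-,-] (faults so far: 1)
  step 2: ref 3 -> FAULT, frames=[4,3,-] (faults so far: 2)
  step 3: ref 1 -> FAULT, frames=[4,3,1] (faults so far: 3)
  step 4: ref 1 -> HIT, frames=[4,3,1] (faults so far: 3)
  step 5: ref 1 -> HIT, frames=[4,3,1] (faults so far: 3)
  step 6: ref 4 -> HIT, frames=[4,3,1] (faults so far: 3)
  step 7: ref 2 -> FAULT, evict 1, frames=[4,3,2] (faults so far: 4)
  step 8: ref 3 -> HIT, frames=[4,3,2] (faults so far: 4)
  step 9: ref 3 -> HIT, frames=[4,3,2] (faults so far: 4)
  step 10: ref 3 -> HIT, frames=[4,3,2] (faults so far: 4)
  step 11: ref 3 -> HIT, frames=[4,3,2] (faults so far: 4)
  step 12: ref 4 -> HIT, frames=[4,3,2] (faults so far: 4)
  Optimal total faults: 4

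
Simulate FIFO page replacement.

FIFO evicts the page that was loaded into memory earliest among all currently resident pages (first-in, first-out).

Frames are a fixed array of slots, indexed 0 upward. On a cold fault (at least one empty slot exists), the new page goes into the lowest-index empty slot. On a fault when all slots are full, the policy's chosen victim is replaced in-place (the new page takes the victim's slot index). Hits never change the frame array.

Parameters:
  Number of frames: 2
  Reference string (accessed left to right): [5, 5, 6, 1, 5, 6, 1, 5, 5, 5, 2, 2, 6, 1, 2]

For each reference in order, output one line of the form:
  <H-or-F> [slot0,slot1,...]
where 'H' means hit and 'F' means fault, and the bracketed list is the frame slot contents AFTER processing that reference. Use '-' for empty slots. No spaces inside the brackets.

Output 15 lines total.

F [5,-]
H [5,-]
F [5,6]
F [1,6]
F [1,5]
F [6,5]
F [6,1]
F [5,1]
H [5,1]
H [5,1]
F [5,2]
H [5,2]
F [6,2]
F [6,1]
F [2,1]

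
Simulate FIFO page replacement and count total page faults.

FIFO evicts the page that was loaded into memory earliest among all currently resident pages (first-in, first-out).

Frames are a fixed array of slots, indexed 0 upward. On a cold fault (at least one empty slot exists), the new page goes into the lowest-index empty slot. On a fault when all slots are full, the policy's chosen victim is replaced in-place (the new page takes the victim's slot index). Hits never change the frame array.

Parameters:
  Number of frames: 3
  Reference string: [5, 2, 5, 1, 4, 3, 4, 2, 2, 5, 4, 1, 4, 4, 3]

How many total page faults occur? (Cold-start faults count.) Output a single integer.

Answer: 10

Derivation:
Step 0: ref 5 → FAULT, frames=[5,-,-]
Step 1: ref 2 → FAULT, frames=[5,2,-]
Step 2: ref 5 → HIT, frames=[5,2,-]
Step 3: ref 1 → FAULT, frames=[5,2,1]
Step 4: ref 4 → FAULT (evict 5), frames=[4,2,1]
Step 5: ref 3 → FAULT (evict 2), frames=[4,3,1]
Step 6: ref 4 → HIT, frames=[4,3,1]
Step 7: ref 2 → FAULT (evict 1), frames=[4,3,2]
Step 8: ref 2 → HIT, frames=[4,3,2]
Step 9: ref 5 → FAULT (evict 4), frames=[5,3,2]
Step 10: ref 4 → FAULT (evict 3), frames=[5,4,2]
Step 11: ref 1 → FAULT (evict 2), frames=[5,4,1]
Step 12: ref 4 → HIT, frames=[5,4,1]
Step 13: ref 4 → HIT, frames=[5,4,1]
Step 14: ref 3 → FAULT (evict 5), frames=[3,4,1]
Total faults: 10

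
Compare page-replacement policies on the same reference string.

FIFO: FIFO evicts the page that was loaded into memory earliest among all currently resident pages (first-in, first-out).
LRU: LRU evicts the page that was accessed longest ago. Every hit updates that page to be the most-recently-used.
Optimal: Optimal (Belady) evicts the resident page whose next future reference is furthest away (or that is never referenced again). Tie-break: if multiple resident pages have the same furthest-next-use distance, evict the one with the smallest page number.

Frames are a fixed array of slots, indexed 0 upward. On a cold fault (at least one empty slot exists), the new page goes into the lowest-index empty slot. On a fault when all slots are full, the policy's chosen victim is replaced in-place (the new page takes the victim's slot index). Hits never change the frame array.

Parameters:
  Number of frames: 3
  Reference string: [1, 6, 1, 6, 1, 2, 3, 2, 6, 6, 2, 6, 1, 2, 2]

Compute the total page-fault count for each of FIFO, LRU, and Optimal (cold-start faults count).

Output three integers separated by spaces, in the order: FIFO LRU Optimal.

--- FIFO ---
  step 0: ref 1 -> FAULT, frames=[1,-,-] (faults so far: 1)
  step 1: ref 6 -> FAULT, frames=[1,6,-] (faults so far: 2)
  step 2: ref 1 -> HIT, frames=[1,6,-] (faults so far: 2)
  step 3: ref 6 -> HIT, frames=[1,6,-] (faults so far: 2)
  step 4: ref 1 -> HIT, frames=[1,6,-] (faults so far: 2)
  step 5: ref 2 -> FAULT, frames=[1,6,2] (faults so far: 3)
  step 6: ref 3 -> FAULT, evict 1, frames=[3,6,2] (faults so far: 4)
  step 7: ref 2 -> HIT, frames=[3,6,2] (faults so far: 4)
  step 8: ref 6 -> HIT, frames=[3,6,2] (faults so far: 4)
  step 9: ref 6 -> HIT, frames=[3,6,2] (faults so far: 4)
  step 10: ref 2 -> HIT, frames=[3,6,2] (faults so far: 4)
  step 11: ref 6 -> HIT, frames=[3,6,2] (faults so far: 4)
  step 12: ref 1 -> FAULT, evict 6, frames=[3,1,2] (faults so far: 5)
  step 13: ref 2 -> HIT, frames=[3,1,2] (faults so far: 5)
  step 14: ref 2 -> HIT, frames=[3,1,2] (faults so far: 5)
  FIFO total faults: 5
--- LRU ---
  step 0: ref 1 -> FAULT, frames=[1,-,-] (faults so far: 1)
  step 1: ref 6 -> FAULT, frames=[1,6,-] (faults so far: 2)
  step 2: ref 1 -> HIT, frames=[1,6,-] (faults so far: 2)
  step 3: ref 6 -> HIT, frames=[1,6,-] (faults so far: 2)
  step 4: ref 1 -> HIT, frames=[1,6,-] (faults so far: 2)
  step 5: ref 2 -> FAULT, frames=[1,6,2] (faults so far: 3)
  step 6: ref 3 -> FAULT, evict 6, frames=[1,3,2] (faults so far: 4)
  step 7: ref 2 -> HIT, frames=[1,3,2] (faults so far: 4)
  step 8: ref 6 -> FAULT, evict 1, frames=[6,3,2] (faults so far: 5)
  step 9: ref 6 -> HIT, frames=[6,3,2] (faults so far: 5)
  step 10: ref 2 -> HIT, frames=[6,3,2] (faults so far: 5)
  step 11: ref 6 -> HIT, frames=[6,3,2] (faults so far: 5)
  step 12: ref 1 -> FAULT, evict 3, frames=[6,1,2] (faults so far: 6)
  step 13: ref 2 -> HIT, frames=[6,1,2] (faults so far: 6)
  step 14: ref 2 -> HIT, frames=[6,1,2] (faults so far: 6)
  LRU total faults: 6
--- Optimal ---
  step 0: ref 1 -> FAULT, frames=[1,-,-] (faults so far: 1)
  step 1: ref 6 -> FAULT, frames=[1,6,-] (faults so far: 2)
  step 2: ref 1 -> HIT, frames=[1,6,-] (faults so far: 2)
  step 3: ref 6 -> HIT, frames=[1,6,-] (faults so far: 2)
  step 4: ref 1 -> HIT, frames=[1,6,-] (faults so far: 2)
  step 5: ref 2 -> FAULT, frames=[1,6,2] (faults so far: 3)
  step 6: ref 3 -> FAULT, evict 1, frames=[3,6,2] (faults so far: 4)
  step 7: ref 2 -> HIT, frames=[3,6,2] (faults so far: 4)
  step 8: ref 6 -> HIT, frames=[3,6,2] (faults so far: 4)
  step 9: ref 6 -> HIT, frames=[3,6,2] (faults so far: 4)
  step 10: ref 2 -> HIT, frames=[3,6,2] (faults so far: 4)
  step 11: ref 6 -> HIT, frames=[3,6,2] (faults so far: 4)
  step 12: ref 1 -> FAULT, evict 3, frames=[1,6,2] (faults so far: 5)
  step 13: ref 2 -> HIT, frames=[1,6,2] (faults so far: 5)
  step 14: ref 2 -> HIT, frames=[1,6,2] (faults so far: 5)
  Optimal total faults: 5

Answer: 5 6 5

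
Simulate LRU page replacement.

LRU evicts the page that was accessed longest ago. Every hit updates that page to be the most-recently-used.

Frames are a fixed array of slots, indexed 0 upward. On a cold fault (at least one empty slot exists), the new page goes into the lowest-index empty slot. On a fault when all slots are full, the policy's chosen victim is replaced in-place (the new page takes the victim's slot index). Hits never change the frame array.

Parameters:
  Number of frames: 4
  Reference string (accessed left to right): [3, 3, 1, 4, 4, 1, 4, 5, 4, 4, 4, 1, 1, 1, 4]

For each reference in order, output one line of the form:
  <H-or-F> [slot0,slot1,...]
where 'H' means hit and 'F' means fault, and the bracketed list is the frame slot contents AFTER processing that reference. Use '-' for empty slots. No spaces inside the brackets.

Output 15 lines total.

F [3,-,-,-]
H [3,-,-,-]
F [3,1,-,-]
F [3,1,4,-]
H [3,1,4,-]
H [3,1,4,-]
H [3,1,4,-]
F [3,1,4,5]
H [3,1,4,5]
H [3,1,4,5]
H [3,1,4,5]
H [3,1,4,5]
H [3,1,4,5]
H [3,1,4,5]
H [3,1,4,5]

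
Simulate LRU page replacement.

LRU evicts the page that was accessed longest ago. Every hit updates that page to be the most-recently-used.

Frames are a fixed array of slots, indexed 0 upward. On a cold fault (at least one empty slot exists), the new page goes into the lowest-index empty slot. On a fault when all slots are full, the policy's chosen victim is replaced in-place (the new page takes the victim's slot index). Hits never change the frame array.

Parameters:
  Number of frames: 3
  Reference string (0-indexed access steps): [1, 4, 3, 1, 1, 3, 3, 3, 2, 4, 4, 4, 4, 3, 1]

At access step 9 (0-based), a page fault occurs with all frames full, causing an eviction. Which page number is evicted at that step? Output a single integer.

Answer: 1

Derivation:
Step 0: ref 1 -> FAULT, frames=[1,-,-]
Step 1: ref 4 -> FAULT, frames=[1,4,-]
Step 2: ref 3 -> FAULT, frames=[1,4,3]
Step 3: ref 1 -> HIT, frames=[1,4,3]
Step 4: ref 1 -> HIT, frames=[1,4,3]
Step 5: ref 3 -> HIT, frames=[1,4,3]
Step 6: ref 3 -> HIT, frames=[1,4,3]
Step 7: ref 3 -> HIT, frames=[1,4,3]
Step 8: ref 2 -> FAULT, evict 4, frames=[1,2,3]
Step 9: ref 4 -> FAULT, evict 1, frames=[4,2,3]
At step 9: evicted page 1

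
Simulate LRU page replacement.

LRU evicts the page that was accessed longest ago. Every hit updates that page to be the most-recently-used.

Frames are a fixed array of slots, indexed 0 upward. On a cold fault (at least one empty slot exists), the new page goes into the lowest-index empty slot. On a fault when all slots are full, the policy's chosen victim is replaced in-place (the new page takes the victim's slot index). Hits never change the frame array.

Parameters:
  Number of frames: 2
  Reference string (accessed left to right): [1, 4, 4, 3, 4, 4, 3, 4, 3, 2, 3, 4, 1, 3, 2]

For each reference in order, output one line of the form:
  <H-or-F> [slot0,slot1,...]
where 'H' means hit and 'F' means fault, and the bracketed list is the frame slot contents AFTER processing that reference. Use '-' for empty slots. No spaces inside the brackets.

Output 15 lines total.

F [1,-]
F [1,4]
H [1,4]
F [3,4]
H [3,4]
H [3,4]
H [3,4]
H [3,4]
H [3,4]
F [3,2]
H [3,2]
F [3,4]
F [1,4]
F [1,3]
F [2,3]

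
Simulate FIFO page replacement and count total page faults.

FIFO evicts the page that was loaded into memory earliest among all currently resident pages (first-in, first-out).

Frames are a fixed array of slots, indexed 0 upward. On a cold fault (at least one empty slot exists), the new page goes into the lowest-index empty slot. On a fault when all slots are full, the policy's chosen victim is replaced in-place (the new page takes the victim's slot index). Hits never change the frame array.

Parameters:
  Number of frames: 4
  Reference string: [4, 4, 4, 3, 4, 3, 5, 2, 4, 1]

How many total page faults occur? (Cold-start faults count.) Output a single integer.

Answer: 5

Derivation:
Step 0: ref 4 → FAULT, frames=[4,-,-,-]
Step 1: ref 4 → HIT, frames=[4,-,-,-]
Step 2: ref 4 → HIT, frames=[4,-,-,-]
Step 3: ref 3 → FAULT, frames=[4,3,-,-]
Step 4: ref 4 → HIT, frames=[4,3,-,-]
Step 5: ref 3 → HIT, frames=[4,3,-,-]
Step 6: ref 5 → FAULT, frames=[4,3,5,-]
Step 7: ref 2 → FAULT, frames=[4,3,5,2]
Step 8: ref 4 → HIT, frames=[4,3,5,2]
Step 9: ref 1 → FAULT (evict 4), frames=[1,3,5,2]
Total faults: 5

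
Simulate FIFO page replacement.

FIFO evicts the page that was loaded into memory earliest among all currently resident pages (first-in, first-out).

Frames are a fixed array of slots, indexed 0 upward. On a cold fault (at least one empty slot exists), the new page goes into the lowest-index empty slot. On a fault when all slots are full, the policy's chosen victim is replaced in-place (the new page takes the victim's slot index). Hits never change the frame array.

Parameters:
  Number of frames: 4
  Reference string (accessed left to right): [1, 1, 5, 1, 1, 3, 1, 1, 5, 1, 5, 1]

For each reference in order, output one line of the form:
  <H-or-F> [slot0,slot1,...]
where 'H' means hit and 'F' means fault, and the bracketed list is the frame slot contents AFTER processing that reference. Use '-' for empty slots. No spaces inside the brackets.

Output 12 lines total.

F [1,-,-,-]
H [1,-,-,-]
F [1,5,-,-]
H [1,5,-,-]
H [1,5,-,-]
F [1,5,3,-]
H [1,5,3,-]
H [1,5,3,-]
H [1,5,3,-]
H [1,5,3,-]
H [1,5,3,-]
H [1,5,3,-]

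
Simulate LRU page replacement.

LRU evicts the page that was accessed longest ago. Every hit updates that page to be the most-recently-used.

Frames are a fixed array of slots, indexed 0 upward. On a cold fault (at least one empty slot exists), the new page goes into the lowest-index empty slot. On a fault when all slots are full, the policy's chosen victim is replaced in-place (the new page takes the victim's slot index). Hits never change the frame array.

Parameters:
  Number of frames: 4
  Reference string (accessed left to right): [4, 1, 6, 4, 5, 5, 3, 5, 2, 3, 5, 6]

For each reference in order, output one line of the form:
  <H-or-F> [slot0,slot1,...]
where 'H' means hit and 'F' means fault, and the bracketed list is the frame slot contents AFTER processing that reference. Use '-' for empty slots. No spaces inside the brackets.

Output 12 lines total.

F [4,-,-,-]
F [4,1,-,-]
F [4,1,6,-]
H [4,1,6,-]
F [4,1,6,5]
H [4,1,6,5]
F [4,3,6,5]
H [4,3,6,5]
F [4,3,2,5]
H [4,3,2,5]
H [4,3,2,5]
F [6,3,2,5]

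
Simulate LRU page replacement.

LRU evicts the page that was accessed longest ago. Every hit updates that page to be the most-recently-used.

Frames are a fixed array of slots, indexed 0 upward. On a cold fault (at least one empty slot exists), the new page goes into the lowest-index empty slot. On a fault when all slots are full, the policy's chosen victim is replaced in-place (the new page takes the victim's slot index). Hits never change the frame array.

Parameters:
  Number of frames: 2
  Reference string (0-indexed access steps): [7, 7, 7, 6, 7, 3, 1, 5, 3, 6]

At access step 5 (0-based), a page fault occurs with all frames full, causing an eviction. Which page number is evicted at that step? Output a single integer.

Step 0: ref 7 -> FAULT, frames=[7,-]
Step 1: ref 7 -> HIT, frames=[7,-]
Step 2: ref 7 -> HIT, frames=[7,-]
Step 3: ref 6 -> FAULT, frames=[7,6]
Step 4: ref 7 -> HIT, frames=[7,6]
Step 5: ref 3 -> FAULT, evict 6, frames=[7,3]
At step 5: evicted page 6

Answer: 6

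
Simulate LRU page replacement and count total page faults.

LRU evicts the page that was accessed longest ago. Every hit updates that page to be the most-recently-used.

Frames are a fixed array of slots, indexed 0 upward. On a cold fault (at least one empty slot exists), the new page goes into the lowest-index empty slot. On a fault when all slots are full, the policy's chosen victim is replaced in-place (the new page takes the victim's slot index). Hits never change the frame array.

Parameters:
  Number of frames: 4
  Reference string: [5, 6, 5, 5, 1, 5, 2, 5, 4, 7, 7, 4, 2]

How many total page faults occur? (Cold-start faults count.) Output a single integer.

Answer: 6

Derivation:
Step 0: ref 5 → FAULT, frames=[5,-,-,-]
Step 1: ref 6 → FAULT, frames=[5,6,-,-]
Step 2: ref 5 → HIT, frames=[5,6,-,-]
Step 3: ref 5 → HIT, frames=[5,6,-,-]
Step 4: ref 1 → FAULT, frames=[5,6,1,-]
Step 5: ref 5 → HIT, frames=[5,6,1,-]
Step 6: ref 2 → FAULT, frames=[5,6,1,2]
Step 7: ref 5 → HIT, frames=[5,6,1,2]
Step 8: ref 4 → FAULT (evict 6), frames=[5,4,1,2]
Step 9: ref 7 → FAULT (evict 1), frames=[5,4,7,2]
Step 10: ref 7 → HIT, frames=[5,4,7,2]
Step 11: ref 4 → HIT, frames=[5,4,7,2]
Step 12: ref 2 → HIT, frames=[5,4,7,2]
Total faults: 6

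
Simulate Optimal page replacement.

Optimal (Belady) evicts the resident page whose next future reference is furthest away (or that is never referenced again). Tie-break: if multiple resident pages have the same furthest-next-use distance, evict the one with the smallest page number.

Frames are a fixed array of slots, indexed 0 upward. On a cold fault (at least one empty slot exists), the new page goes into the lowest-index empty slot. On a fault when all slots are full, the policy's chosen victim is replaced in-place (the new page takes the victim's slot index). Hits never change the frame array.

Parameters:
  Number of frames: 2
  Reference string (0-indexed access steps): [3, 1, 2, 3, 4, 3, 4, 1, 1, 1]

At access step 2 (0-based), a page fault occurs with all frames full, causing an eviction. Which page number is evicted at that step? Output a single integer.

Step 0: ref 3 -> FAULT, frames=[3,-]
Step 1: ref 1 -> FAULT, frames=[3,1]
Step 2: ref 2 -> FAULT, evict 1, frames=[3,2]
At step 2: evicted page 1

Answer: 1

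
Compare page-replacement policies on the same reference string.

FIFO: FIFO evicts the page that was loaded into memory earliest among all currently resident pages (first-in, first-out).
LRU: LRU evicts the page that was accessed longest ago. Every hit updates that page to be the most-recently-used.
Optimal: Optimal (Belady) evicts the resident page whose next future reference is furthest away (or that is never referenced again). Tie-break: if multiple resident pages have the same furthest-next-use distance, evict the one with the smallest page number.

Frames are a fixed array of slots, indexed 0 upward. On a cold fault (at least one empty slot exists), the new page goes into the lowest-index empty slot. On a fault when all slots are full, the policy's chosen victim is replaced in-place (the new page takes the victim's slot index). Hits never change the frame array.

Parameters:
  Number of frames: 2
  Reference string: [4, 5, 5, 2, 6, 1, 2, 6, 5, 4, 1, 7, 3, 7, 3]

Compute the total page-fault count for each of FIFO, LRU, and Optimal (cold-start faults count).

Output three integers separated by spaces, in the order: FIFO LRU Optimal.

--- FIFO ---
  step 0: ref 4 -> FAULT, frames=[4,-] (faults so far: 1)
  step 1: ref 5 -> FAULT, frames=[4,5] (faults so far: 2)
  step 2: ref 5 -> HIT, frames=[4,5] (faults so far: 2)
  step 3: ref 2 -> FAULT, evict 4, frames=[2,5] (faults so far: 3)
  step 4: ref 6 -> FAULT, evict 5, frames=[2,6] (faults so far: 4)
  step 5: ref 1 -> FAULT, evict 2, frames=[1,6] (faults so far: 5)
  step 6: ref 2 -> FAULT, evict 6, frames=[1,2] (faults so far: 6)
  step 7: ref 6 -> FAULT, evict 1, frames=[6,2] (faults so far: 7)
  step 8: ref 5 -> FAULT, evict 2, frames=[6,5] (faults so far: 8)
  step 9: ref 4 -> FAULT, evict 6, frames=[4,5] (faults so far: 9)
  step 10: ref 1 -> FAULT, evict 5, frames=[4,1] (faults so far: 10)
  step 11: ref 7 -> FAULT, evict 4, frames=[7,1] (faults so far: 11)
  step 12: ref 3 -> FAULT, evict 1, frames=[7,3] (faults so far: 12)
  step 13: ref 7 -> HIT, frames=[7,3] (faults so far: 12)
  step 14: ref 3 -> HIT, frames=[7,3] (faults so far: 12)
  FIFO total faults: 12
--- LRU ---
  step 0: ref 4 -> FAULT, frames=[4,-] (faults so far: 1)
  step 1: ref 5 -> FAULT, frames=[4,5] (faults so far: 2)
  step 2: ref 5 -> HIT, frames=[4,5] (faults so far: 2)
  step 3: ref 2 -> FAULT, evict 4, frames=[2,5] (faults so far: 3)
  step 4: ref 6 -> FAULT, evict 5, frames=[2,6] (faults so far: 4)
  step 5: ref 1 -> FAULT, evict 2, frames=[1,6] (faults so far: 5)
  step 6: ref 2 -> FAULT, evict 6, frames=[1,2] (faults so far: 6)
  step 7: ref 6 -> FAULT, evict 1, frames=[6,2] (faults so far: 7)
  step 8: ref 5 -> FAULT, evict 2, frames=[6,5] (faults so far: 8)
  step 9: ref 4 -> FAULT, evict 6, frames=[4,5] (faults so far: 9)
  step 10: ref 1 -> FAULT, evict 5, frames=[4,1] (faults so far: 10)
  step 11: ref 7 -> FAULT, evict 4, frames=[7,1] (faults so far: 11)
  step 12: ref 3 -> FAULT, evict 1, frames=[7,3] (faults so far: 12)
  step 13: ref 7 -> HIT, frames=[7,3] (faults so far: 12)
  step 14: ref 3 -> HIT, frames=[7,3] (faults so far: 12)
  LRU total faults: 12
--- Optimal ---
  step 0: ref 4 -> FAULT, frames=[4,-] (faults so far: 1)
  step 1: ref 5 -> FAULT, frames=[4,5] (faults so far: 2)
  step 2: ref 5 -> HIT, frames=[4,5] (faults so far: 2)
  step 3: ref 2 -> FAULT, evict 4, frames=[2,5] (faults so far: 3)
  step 4: ref 6 -> FAULT, evict 5, frames=[2,6] (faults so far: 4)
  step 5: ref 1 -> FAULT, evict 6, frames=[2,1] (faults so far: 5)
  step 6: ref 2 -> HIT, frames=[2,1] (faults so far: 5)
  step 7: ref 6 -> FAULT, evict 2, frames=[6,1] (faults so far: 6)
  step 8: ref 5 -> FAULT, evict 6, frames=[5,1] (faults so far: 7)
  step 9: ref 4 -> FAULT, evict 5, frames=[4,1] (faults so far: 8)
  step 10: ref 1 -> HIT, frames=[4,1] (faults so far: 8)
  step 11: ref 7 -> FAULT, evict 1, frames=[4,7] (faults so far: 9)
  step 12: ref 3 -> FAULT, evict 4, frames=[3,7] (faults so far: 10)
  step 13: ref 7 -> HIT, frames=[3,7] (faults so far: 10)
  step 14: ref 3 -> HIT, frames=[3,7] (faults so far: 10)
  Optimal total faults: 10

Answer: 12 12 10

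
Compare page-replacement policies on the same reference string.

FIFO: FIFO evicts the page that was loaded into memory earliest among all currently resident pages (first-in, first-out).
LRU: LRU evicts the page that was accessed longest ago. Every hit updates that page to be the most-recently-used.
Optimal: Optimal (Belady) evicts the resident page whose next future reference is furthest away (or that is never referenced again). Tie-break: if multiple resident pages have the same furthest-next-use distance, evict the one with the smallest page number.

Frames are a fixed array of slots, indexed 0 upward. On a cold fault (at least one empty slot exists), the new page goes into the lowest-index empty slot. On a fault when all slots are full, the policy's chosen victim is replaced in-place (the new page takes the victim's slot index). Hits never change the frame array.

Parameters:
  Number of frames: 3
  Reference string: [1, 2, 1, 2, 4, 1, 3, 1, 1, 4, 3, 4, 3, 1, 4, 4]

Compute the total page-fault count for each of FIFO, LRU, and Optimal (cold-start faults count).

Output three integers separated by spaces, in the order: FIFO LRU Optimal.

Answer: 5 4 4

Derivation:
--- FIFO ---
  step 0: ref 1 -> FAULT, frames=[1,-,-] (faults so far: 1)
  step 1: ref 2 -> FAULT, frames=[1,2,-] (faults so far: 2)
  step 2: ref 1 -> HIT, frames=[1,2,-] (faults so far: 2)
  step 3: ref 2 -> HIT, frames=[1,2,-] (faults so far: 2)
  step 4: ref 4 -> FAULT, frames=[1,2,4] (faults so far: 3)
  step 5: ref 1 -> HIT, frames=[1,2,4] (faults so far: 3)
  step 6: ref 3 -> FAULT, evict 1, frames=[3,2,4] (faults so far: 4)
  step 7: ref 1 -> FAULT, evict 2, frames=[3,1,4] (faults so far: 5)
  step 8: ref 1 -> HIT, frames=[3,1,4] (faults so far: 5)
  step 9: ref 4 -> HIT, frames=[3,1,4] (faults so far: 5)
  step 10: ref 3 -> HIT, frames=[3,1,4] (faults so far: 5)
  step 11: ref 4 -> HIT, frames=[3,1,4] (faults so far: 5)
  step 12: ref 3 -> HIT, frames=[3,1,4] (faults so far: 5)
  step 13: ref 1 -> HIT, frames=[3,1,4] (faults so far: 5)
  step 14: ref 4 -> HIT, frames=[3,1,4] (faults so far: 5)
  step 15: ref 4 -> HIT, frames=[3,1,4] (faults so far: 5)
  FIFO total faults: 5
--- LRU ---
  step 0: ref 1 -> FAULT, frames=[1,-,-] (faults so far: 1)
  step 1: ref 2 -> FAULT, frames=[1,2,-] (faults so far: 2)
  step 2: ref 1 -> HIT, frames=[1,2,-] (faults so far: 2)
  step 3: ref 2 -> HIT, frames=[1,2,-] (faults so far: 2)
  step 4: ref 4 -> FAULT, frames=[1,2,4] (faults so far: 3)
  step 5: ref 1 -> HIT, frames=[1,2,4] (faults so far: 3)
  step 6: ref 3 -> FAULT, evict 2, frames=[1,3,4] (faults so far: 4)
  step 7: ref 1 -> HIT, frames=[1,3,4] (faults so far: 4)
  step 8: ref 1 -> HIT, frames=[1,3,4] (faults so far: 4)
  step 9: ref 4 -> HIT, frames=[1,3,4] (faults so far: 4)
  step 10: ref 3 -> HIT, frames=[1,3,4] (faults so far: 4)
  step 11: ref 4 -> HIT, frames=[1,3,4] (faults so far: 4)
  step 12: ref 3 -> HIT, frames=[1,3,4] (faults so far: 4)
  step 13: ref 1 -> HIT, frames=[1,3,4] (faults so far: 4)
  step 14: ref 4 -> HIT, frames=[1,3,4] (faults so far: 4)
  step 15: ref 4 -> HIT, frames=[1,3,4] (faults so far: 4)
  LRU total faults: 4
--- Optimal ---
  step 0: ref 1 -> FAULT, frames=[1,-,-] (faults so far: 1)
  step 1: ref 2 -> FAULT, frames=[1,2,-] (faults so far: 2)
  step 2: ref 1 -> HIT, frames=[1,2,-] (faults so far: 2)
  step 3: ref 2 -> HIT, frames=[1,2,-] (faults so far: 2)
  step 4: ref 4 -> FAULT, frames=[1,2,4] (faults so far: 3)
  step 5: ref 1 -> HIT, frames=[1,2,4] (faults so far: 3)
  step 6: ref 3 -> FAULT, evict 2, frames=[1,3,4] (faults so far: 4)
  step 7: ref 1 -> HIT, frames=[1,3,4] (faults so far: 4)
  step 8: ref 1 -> HIT, frames=[1,3,4] (faults so far: 4)
  step 9: ref 4 -> HIT, frames=[1,3,4] (faults so far: 4)
  step 10: ref 3 -> HIT, frames=[1,3,4] (faults so far: 4)
  step 11: ref 4 -> HIT, frames=[1,3,4] (faults so far: 4)
  step 12: ref 3 -> HIT, frames=[1,3,4] (faults so far: 4)
  step 13: ref 1 -> HIT, frames=[1,3,4] (faults so far: 4)
  step 14: ref 4 -> HIT, frames=[1,3,4] (faults so far: 4)
  step 15: ref 4 -> HIT, frames=[1,3,4] (faults so far: 4)
  Optimal total faults: 4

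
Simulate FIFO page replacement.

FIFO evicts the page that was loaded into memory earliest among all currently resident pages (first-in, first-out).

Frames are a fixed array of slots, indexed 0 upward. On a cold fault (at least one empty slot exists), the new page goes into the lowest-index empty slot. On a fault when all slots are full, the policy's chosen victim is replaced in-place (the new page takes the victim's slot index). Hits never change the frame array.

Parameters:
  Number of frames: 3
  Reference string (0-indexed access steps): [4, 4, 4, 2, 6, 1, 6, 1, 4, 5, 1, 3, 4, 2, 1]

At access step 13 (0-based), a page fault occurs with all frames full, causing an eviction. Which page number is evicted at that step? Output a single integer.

Step 0: ref 4 -> FAULT, frames=[4,-,-]
Step 1: ref 4 -> HIT, frames=[4,-,-]
Step 2: ref 4 -> HIT, frames=[4,-,-]
Step 3: ref 2 -> FAULT, frames=[4,2,-]
Step 4: ref 6 -> FAULT, frames=[4,2,6]
Step 5: ref 1 -> FAULT, evict 4, frames=[1,2,6]
Step 6: ref 6 -> HIT, frames=[1,2,6]
Step 7: ref 1 -> HIT, frames=[1,2,6]
Step 8: ref 4 -> FAULT, evict 2, frames=[1,4,6]
Step 9: ref 5 -> FAULT, evict 6, frames=[1,4,5]
Step 10: ref 1 -> HIT, frames=[1,4,5]
Step 11: ref 3 -> FAULT, evict 1, frames=[3,4,5]
Step 12: ref 4 -> HIT, frames=[3,4,5]
Step 13: ref 2 -> FAULT, evict 4, frames=[3,2,5]
At step 13: evicted page 4

Answer: 4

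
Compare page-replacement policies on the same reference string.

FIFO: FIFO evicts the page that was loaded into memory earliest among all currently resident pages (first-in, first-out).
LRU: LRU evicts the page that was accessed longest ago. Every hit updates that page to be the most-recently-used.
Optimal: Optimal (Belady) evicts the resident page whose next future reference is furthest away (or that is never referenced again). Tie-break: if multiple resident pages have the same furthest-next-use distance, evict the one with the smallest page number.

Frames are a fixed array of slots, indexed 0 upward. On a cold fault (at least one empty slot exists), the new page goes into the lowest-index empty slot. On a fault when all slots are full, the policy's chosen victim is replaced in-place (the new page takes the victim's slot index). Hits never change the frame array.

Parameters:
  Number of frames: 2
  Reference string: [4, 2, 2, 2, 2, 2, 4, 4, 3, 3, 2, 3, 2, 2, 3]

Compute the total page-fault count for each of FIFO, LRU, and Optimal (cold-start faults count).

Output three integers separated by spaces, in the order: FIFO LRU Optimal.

--- FIFO ---
  step 0: ref 4 -> FAULT, frames=[4,-] (faults so far: 1)
  step 1: ref 2 -> FAULT, frames=[4,2] (faults so far: 2)
  step 2: ref 2 -> HIT, frames=[4,2] (faults so far: 2)
  step 3: ref 2 -> HIT, frames=[4,2] (faults so far: 2)
  step 4: ref 2 -> HIT, frames=[4,2] (faults so far: 2)
  step 5: ref 2 -> HIT, frames=[4,2] (faults so far: 2)
  step 6: ref 4 -> HIT, frames=[4,2] (faults so far: 2)
  step 7: ref 4 -> HIT, frames=[4,2] (faults so far: 2)
  step 8: ref 3 -> FAULT, evict 4, frames=[3,2] (faults so far: 3)
  step 9: ref 3 -> HIT, frames=[3,2] (faults so far: 3)
  step 10: ref 2 -> HIT, frames=[3,2] (faults so far: 3)
  step 11: ref 3 -> HIT, frames=[3,2] (faults so far: 3)
  step 12: ref 2 -> HIT, frames=[3,2] (faults so far: 3)
  step 13: ref 2 -> HIT, frames=[3,2] (faults so far: 3)
  step 14: ref 3 -> HIT, frames=[3,2] (faults so far: 3)
  FIFO total faults: 3
--- LRU ---
  step 0: ref 4 -> FAULT, frames=[4,-] (faults so far: 1)
  step 1: ref 2 -> FAULT, frames=[4,2] (faults so far: 2)
  step 2: ref 2 -> HIT, frames=[4,2] (faults so far: 2)
  step 3: ref 2 -> HIT, frames=[4,2] (faults so far: 2)
  step 4: ref 2 -> HIT, frames=[4,2] (faults so far: 2)
  step 5: ref 2 -> HIT, frames=[4,2] (faults so far: 2)
  step 6: ref 4 -> HIT, frames=[4,2] (faults so far: 2)
  step 7: ref 4 -> HIT, frames=[4,2] (faults so far: 2)
  step 8: ref 3 -> FAULT, evict 2, frames=[4,3] (faults so far: 3)
  step 9: ref 3 -> HIT, frames=[4,3] (faults so far: 3)
  step 10: ref 2 -> FAULT, evict 4, frames=[2,3] (faults so far: 4)
  step 11: ref 3 -> HIT, frames=[2,3] (faults so far: 4)
  step 12: ref 2 -> HIT, frames=[2,3] (faults so far: 4)
  step 13: ref 2 -> HIT, frames=[2,3] (faults so far: 4)
  step 14: ref 3 -> HIT, frames=[2,3] (faults so far: 4)
  LRU total faults: 4
--- Optimal ---
  step 0: ref 4 -> FAULT, frames=[4,-] (faults so far: 1)
  step 1: ref 2 -> FAULT, frames=[4,2] (faults so far: 2)
  step 2: ref 2 -> HIT, frames=[4,2] (faults so far: 2)
  step 3: ref 2 -> HIT, frames=[4,2] (faults so far: 2)
  step 4: ref 2 -> HIT, frames=[4,2] (faults so far: 2)
  step 5: ref 2 -> HIT, frames=[4,2] (faults so far: 2)
  step 6: ref 4 -> HIT, frames=[4,2] (faults so far: 2)
  step 7: ref 4 -> HIT, frames=[4,2] (faults so far: 2)
  step 8: ref 3 -> FAULT, evict 4, frames=[3,2] (faults so far: 3)
  step 9: ref 3 -> HIT, frames=[3,2] (faults so far: 3)
  step 10: ref 2 -> HIT, frames=[3,2] (faults so far: 3)
  step 11: ref 3 -> HIT, frames=[3,2] (faults so far: 3)
  step 12: ref 2 -> HIT, frames=[3,2] (faults so far: 3)
  step 13: ref 2 -> HIT, frames=[3,2] (faults so far: 3)
  step 14: ref 3 -> HIT, frames=[3,2] (faults so far: 3)
  Optimal total faults: 3

Answer: 3 4 3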